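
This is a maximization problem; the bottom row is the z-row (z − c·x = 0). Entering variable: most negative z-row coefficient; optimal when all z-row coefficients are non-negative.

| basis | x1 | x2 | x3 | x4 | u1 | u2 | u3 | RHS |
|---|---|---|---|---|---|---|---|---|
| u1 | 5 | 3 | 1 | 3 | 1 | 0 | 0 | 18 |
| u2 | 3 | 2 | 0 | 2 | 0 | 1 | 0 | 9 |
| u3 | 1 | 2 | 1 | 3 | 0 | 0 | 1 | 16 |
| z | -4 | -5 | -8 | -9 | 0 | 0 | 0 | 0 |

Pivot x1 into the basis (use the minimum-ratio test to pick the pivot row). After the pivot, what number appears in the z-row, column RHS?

Ratio test on column x1 — row 1: 18/5 = 18/5; row 2: 9/3 = 3; row 3: 16/1 = 16. Minimum is 3 at row 2 (u2 leaves); pivot element 3.
Divide row 2 by 3; eliminate column x1 from the other rows.
z-row update in column RHS: 0 − (-4)·3 = 12.

12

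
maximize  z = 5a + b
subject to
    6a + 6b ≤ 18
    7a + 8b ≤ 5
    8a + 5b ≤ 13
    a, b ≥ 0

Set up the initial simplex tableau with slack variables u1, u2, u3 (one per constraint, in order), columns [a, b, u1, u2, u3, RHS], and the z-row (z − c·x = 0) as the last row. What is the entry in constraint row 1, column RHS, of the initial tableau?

18

The RHS of constraint 1 is b_1 = 18.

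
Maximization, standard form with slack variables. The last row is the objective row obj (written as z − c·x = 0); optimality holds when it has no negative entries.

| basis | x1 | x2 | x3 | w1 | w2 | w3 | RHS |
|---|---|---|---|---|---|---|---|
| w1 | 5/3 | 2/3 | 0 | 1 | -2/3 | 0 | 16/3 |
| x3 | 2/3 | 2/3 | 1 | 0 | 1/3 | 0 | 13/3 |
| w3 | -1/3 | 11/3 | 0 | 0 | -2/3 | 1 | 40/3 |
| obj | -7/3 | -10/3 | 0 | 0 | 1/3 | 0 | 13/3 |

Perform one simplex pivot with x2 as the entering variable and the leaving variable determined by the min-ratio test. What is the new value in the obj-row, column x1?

-29/11

Ratio test on column x2 — row 1: (16/3)/(2/3) = 8; row 2: (13/3)/(2/3) = 13/2; row 3: (40/3)/(11/3) = 40/11. Minimum is 40/11 at row 3 (w3 leaves); pivot element 11/3.
Divide row 3 by 11/3; eliminate column x2 from the other rows.
obj-row update in column x1: -7/3 − (-10/3)·(-1/11) = -29/11.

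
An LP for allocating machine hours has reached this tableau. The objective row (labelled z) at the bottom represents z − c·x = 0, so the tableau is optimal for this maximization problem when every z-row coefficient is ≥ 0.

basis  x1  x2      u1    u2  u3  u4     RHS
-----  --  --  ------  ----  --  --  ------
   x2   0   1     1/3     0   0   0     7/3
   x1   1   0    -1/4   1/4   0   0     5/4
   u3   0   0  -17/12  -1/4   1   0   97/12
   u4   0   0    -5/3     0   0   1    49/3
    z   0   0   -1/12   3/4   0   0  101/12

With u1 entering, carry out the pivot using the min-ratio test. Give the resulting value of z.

9

Ratio test on column u1 — row 1: (7/3)/(1/3) = 7; row 2: entry -1/4 ≤ 0; row 3: entry -17/12 ≤ 0; row 4: entry -5/3 ≤ 0. Minimum is 7 at row 1 (x2 leaves); pivot element 1/3.
Pivot on row 1; the z-row RHS becomes 101/12 − (-1/12)·7 = 9.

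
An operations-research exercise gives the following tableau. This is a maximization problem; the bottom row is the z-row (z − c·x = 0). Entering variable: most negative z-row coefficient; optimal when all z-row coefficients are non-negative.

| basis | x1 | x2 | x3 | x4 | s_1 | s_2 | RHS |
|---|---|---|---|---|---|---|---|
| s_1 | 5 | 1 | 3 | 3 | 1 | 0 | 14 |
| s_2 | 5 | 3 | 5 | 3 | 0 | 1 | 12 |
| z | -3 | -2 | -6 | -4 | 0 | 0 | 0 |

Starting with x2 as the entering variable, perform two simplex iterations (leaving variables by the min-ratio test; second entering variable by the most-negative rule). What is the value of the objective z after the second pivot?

72/5

Ratio test on column x2 — row 1: 14/1 = 14; row 2: 12/3 = 4. Minimum is 4 at row 2 (s_2 leaves); pivot element 3.
Pivot on row 2; the z-row RHS becomes 0 − (-2)·4 = 8.
Next entering variable (most negative z-row entry -8/3): x3.
Ratio test on column x3 — row 1: 10/(4/3) = 15/2; row 2: 4/(5/3) = 12/5. Minimum is 12/5 at row 2 (x2 leaves); pivot element 5/3.
After the second pivot the z-row RHS is 8 − (-8/3)·(12/5) = 72/5.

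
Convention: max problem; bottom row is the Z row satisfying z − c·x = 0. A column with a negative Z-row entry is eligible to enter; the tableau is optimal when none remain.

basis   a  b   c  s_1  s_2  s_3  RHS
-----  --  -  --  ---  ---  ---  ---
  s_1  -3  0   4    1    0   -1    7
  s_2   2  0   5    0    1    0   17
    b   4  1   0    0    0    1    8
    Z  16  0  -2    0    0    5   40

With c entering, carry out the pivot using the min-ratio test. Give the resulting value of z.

87/2

Ratio test on column c — row 1: 7/4 = 7/4; row 2: 17/5 = 17/5; row 3: entry 0 ≤ 0. Minimum is 7/4 at row 1 (s_1 leaves); pivot element 4.
Pivot on row 1; the Z-row RHS becomes 40 − (-2)·(7/4) = 87/2.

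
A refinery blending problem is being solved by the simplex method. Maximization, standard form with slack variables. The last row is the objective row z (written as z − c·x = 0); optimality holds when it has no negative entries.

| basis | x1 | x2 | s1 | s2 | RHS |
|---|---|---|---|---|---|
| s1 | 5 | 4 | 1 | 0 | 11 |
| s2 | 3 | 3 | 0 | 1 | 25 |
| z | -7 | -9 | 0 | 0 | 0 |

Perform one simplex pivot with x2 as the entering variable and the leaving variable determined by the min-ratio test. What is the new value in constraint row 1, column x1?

Ratio test on column x2 — row 1: 11/4 = 11/4; row 2: 25/3 = 25/3. Minimum is 11/4 at row 1 (s1 leaves); pivot element 4.
Divide row 1 by 4; eliminate column x2 from the other rows.
In the new row 1, the x1 entry is the old entry divided by the pivot: 5/4 = 5/4.

5/4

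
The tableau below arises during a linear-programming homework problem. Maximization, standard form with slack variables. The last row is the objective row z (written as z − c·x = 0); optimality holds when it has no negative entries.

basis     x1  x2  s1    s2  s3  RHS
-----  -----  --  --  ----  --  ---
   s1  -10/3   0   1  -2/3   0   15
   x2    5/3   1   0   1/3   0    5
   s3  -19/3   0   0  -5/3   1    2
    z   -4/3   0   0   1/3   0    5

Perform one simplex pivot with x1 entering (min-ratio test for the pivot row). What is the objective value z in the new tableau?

Ratio test on column x1 — row 1: entry -10/3 ≤ 0; row 2: 5/(5/3) = 3; row 3: entry -19/3 ≤ 0. Minimum is 3 at row 2 (x2 leaves); pivot element 5/3.
Pivot on row 2; the z-row RHS becomes 5 − (-4/3)·3 = 9.

9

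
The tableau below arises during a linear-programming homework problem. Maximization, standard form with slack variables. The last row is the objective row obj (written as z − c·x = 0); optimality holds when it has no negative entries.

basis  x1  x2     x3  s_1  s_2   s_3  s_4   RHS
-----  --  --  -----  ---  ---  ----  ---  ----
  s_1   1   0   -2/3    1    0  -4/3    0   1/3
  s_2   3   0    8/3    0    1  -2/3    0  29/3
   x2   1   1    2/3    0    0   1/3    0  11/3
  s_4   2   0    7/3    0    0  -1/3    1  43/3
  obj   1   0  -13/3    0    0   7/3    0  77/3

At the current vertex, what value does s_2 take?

29/3

s_2 is basic (row 2); its value is the RHS of that row, 29/3.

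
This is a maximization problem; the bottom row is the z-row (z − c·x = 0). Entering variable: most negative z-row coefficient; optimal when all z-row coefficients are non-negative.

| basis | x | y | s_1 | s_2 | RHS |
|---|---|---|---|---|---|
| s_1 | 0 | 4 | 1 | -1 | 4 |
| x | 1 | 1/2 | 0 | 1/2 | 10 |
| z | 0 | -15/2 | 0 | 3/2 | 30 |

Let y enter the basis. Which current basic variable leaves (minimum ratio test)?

Column y entries and ratios — s_1: 4/4 = 1; x: 10/(1/2) = 20.
Smallest ratio is 1 in the row of s_1, so s_1 leaves.

s_1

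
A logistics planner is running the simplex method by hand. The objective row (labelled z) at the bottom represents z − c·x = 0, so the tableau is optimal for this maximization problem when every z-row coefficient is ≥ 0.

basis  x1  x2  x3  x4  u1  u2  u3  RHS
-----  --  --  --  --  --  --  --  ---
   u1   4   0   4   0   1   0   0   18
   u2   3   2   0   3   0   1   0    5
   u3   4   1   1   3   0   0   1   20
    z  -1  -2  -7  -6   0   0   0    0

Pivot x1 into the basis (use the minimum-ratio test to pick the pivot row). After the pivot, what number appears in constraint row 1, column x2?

Ratio test on column x1 — row 1: 18/4 = 9/2; row 2: 5/3 = 5/3; row 3: 20/4 = 5. Minimum is 5/3 at row 2 (u2 leaves); pivot element 3.
Divide row 2 by 3; eliminate column x1 from the other rows.
Row 1 update in column x2: 0 − 4·(2/3) = -8/3.

-8/3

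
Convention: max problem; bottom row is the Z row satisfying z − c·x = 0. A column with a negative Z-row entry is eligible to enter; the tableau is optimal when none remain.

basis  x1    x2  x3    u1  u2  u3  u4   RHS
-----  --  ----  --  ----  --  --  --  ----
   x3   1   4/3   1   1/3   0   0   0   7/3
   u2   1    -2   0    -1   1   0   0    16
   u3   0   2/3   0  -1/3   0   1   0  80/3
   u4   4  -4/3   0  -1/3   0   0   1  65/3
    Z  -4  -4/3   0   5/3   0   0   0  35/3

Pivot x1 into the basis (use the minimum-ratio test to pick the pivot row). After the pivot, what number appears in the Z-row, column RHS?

Ratio test on column x1 — row 1: (7/3)/1 = 7/3; row 2: 16/1 = 16; row 3: entry 0 ≤ 0; row 4: (65/3)/4 = 65/12. Minimum is 7/3 at row 1 (x3 leaves); pivot element 1.
Divide row 1 by 1; eliminate column x1 from the other rows.
Z-row update in column RHS: 35/3 − (-4)·(7/3) = 21.

21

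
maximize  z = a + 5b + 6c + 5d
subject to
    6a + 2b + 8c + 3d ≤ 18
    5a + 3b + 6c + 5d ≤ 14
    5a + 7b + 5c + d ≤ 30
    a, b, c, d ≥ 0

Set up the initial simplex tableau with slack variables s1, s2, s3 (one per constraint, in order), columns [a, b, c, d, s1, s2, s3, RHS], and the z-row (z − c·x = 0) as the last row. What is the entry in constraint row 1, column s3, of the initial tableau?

0

Slack s3 belongs to constraint 3; its column is the unit vector e_3, so the entry in row 1 is 0.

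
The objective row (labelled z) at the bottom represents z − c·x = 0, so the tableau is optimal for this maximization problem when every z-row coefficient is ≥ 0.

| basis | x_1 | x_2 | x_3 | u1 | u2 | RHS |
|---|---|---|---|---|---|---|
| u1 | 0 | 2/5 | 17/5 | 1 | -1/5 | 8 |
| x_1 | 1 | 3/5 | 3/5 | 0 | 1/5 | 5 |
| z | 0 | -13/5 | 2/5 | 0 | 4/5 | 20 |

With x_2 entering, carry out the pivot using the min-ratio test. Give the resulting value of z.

125/3

Ratio test on column x_2 — row 1: 8/(2/5) = 20; row 2: 5/(3/5) = 25/3. Minimum is 25/3 at row 2 (x_1 leaves); pivot element 3/5.
Pivot on row 2; the z-row RHS becomes 20 − (-13/5)·(25/3) = 125/3.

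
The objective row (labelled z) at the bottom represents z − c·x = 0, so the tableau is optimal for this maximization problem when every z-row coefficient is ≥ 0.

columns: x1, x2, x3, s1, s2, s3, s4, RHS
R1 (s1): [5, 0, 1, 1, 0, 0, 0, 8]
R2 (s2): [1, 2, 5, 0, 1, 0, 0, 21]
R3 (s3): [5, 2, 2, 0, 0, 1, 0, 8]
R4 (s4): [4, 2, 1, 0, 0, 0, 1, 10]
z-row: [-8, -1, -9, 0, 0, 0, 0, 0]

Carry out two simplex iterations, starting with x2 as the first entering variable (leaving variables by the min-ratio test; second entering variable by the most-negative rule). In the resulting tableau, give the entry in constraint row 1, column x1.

5/2

Ratio test on column x2 — row 1: entry 0 ≤ 0; row 2: 21/2 = 21/2; row 3: 8/2 = 4; row 4: 10/2 = 5. Minimum is 4 at row 3 (s3 leaves); pivot element 2.
Divide row 3 by 2; eliminate column x2 from the other rows.
Second iteration: most negative z-row entry is -8 in column x3, so x3 enters.
Ratio test on column x3 — row 1: 8/1 = 8; row 2: 13/3 = 13/3; row 3: 4/1 = 4; row 4: entry -1 ≤ 0. Minimum is 4 at row 3 (x2 leaves); pivot element 1.
Divide row 3 by 1; eliminate column x3 from the other rows.
After both pivots, the entry at constraint row 1, column x1 is 5/2.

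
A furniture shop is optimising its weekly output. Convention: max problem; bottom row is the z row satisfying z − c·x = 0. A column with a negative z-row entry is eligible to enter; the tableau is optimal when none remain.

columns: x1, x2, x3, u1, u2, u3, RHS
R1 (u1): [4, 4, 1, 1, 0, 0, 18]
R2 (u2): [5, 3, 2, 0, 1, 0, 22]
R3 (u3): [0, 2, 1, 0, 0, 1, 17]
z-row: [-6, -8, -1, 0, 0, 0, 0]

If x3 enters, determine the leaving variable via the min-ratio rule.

u2

Column x3 entries and ratios — u1: 18/1 = 18; u2: 22/2 = 11; u3: 17/1 = 17.
Smallest ratio is 11 in the row of u2, so u2 leaves.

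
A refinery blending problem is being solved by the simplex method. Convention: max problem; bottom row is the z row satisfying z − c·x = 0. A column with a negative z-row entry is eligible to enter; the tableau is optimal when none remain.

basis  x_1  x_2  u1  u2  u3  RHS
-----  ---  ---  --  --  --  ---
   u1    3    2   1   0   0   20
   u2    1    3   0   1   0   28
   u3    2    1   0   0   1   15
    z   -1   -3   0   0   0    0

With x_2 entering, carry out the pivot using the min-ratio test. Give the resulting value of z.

Ratio test on column x_2 — row 1: 20/2 = 10; row 2: 28/3 = 28/3; row 3: 15/1 = 15. Minimum is 28/3 at row 2 (u2 leaves); pivot element 3.
Pivot on row 2; the z-row RHS becomes 0 − (-3)·(28/3) = 28.

28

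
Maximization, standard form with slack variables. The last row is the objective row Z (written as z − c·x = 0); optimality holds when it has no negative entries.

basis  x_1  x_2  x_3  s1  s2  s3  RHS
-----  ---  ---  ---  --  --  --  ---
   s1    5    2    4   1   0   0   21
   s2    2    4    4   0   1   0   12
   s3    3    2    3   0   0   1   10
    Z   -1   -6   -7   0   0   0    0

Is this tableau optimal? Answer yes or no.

no

The Z-row has a negative entry -7 in column x_3, so it is not optimal.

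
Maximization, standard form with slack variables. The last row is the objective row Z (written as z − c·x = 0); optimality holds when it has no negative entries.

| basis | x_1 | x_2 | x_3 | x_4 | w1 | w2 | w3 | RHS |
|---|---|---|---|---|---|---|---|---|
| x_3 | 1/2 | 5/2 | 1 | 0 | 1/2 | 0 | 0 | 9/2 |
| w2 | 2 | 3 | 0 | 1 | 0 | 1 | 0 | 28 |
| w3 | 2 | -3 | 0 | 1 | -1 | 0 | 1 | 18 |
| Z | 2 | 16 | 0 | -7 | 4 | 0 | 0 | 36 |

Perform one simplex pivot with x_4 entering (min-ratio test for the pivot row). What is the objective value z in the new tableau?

162

Ratio test on column x_4 — row 1: entry 0 ≤ 0; row 2: 28/1 = 28; row 3: 18/1 = 18. Minimum is 18 at row 3 (w3 leaves); pivot element 1.
Pivot on row 3; the Z-row RHS becomes 36 − (-7)·18 = 162.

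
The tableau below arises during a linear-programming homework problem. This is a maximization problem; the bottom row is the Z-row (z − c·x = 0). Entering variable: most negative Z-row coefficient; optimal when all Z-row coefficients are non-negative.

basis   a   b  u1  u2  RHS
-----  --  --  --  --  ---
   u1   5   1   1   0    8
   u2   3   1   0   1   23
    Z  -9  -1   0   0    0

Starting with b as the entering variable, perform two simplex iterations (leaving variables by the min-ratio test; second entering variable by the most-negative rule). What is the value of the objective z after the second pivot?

Ratio test on column b — row 1: 8/1 = 8; row 2: 23/1 = 23. Minimum is 8 at row 1 (u1 leaves); pivot element 1.
Pivot on row 1; the Z-row RHS becomes 0 − (-1)·8 = 8.
Next entering variable (most negative Z-row entry -4): a.
Ratio test on column a — row 1: 8/5 = 8/5; row 2: entry -2 ≤ 0. Minimum is 8/5 at row 1 (b leaves); pivot element 5.
After the second pivot the Z-row RHS is 8 − (-4)·(8/5) = 72/5.

72/5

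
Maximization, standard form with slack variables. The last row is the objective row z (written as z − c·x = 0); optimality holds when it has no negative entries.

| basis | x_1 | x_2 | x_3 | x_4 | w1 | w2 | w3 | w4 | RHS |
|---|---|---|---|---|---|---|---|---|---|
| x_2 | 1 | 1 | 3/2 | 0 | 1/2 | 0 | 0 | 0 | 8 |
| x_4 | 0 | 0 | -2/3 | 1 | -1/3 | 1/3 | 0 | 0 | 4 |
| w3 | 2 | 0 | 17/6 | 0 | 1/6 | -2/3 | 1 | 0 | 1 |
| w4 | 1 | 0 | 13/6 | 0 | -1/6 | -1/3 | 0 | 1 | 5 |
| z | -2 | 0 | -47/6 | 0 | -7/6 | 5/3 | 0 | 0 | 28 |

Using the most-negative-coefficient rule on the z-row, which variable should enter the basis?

Negative z-row entries: x_1: -2, x_3: -47/6, w1: -7/6.
The most negative is -47/6 in column x_3, so x_3 enters.

x_3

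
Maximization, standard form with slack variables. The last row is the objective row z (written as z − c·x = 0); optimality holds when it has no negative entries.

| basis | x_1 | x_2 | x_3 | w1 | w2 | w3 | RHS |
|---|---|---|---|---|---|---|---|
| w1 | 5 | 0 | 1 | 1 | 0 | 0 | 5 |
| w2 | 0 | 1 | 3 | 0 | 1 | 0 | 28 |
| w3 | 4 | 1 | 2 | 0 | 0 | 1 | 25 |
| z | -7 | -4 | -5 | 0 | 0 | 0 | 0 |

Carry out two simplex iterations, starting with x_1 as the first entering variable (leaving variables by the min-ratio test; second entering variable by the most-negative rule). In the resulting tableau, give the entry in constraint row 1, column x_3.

Ratio test on column x_1 — row 1: 5/5 = 1; row 2: entry 0 ≤ 0; row 3: 25/4 = 25/4. Minimum is 1 at row 1 (w1 leaves); pivot element 5.
Divide row 1 by 5; eliminate column x_1 from the other rows.
Second iteration: most negative z-row entry is -4 in column x_2, so x_2 enters.
Ratio test on column x_2 — row 1: entry 0 ≤ 0; row 2: 28/1 = 28; row 3: 21/1 = 21. Minimum is 21 at row 3 (w3 leaves); pivot element 1.
Divide row 3 by 1; eliminate column x_2 from the other rows.
After both pivots, the entry at constraint row 1, column x_3 is 1/5.

1/5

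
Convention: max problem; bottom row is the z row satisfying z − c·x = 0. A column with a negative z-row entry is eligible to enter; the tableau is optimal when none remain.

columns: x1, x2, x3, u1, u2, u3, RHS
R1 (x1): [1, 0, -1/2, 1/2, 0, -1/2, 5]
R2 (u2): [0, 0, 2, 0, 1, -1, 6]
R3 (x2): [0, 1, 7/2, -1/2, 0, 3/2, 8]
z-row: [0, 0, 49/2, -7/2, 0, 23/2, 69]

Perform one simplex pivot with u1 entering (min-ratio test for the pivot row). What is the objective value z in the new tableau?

Ratio test on column u1 — row 1: 5/(1/2) = 10; row 2: entry 0 ≤ 0; row 3: entry -1/2 ≤ 0. Minimum is 10 at row 1 (x1 leaves); pivot element 1/2.
Pivot on row 1; the z-row RHS becomes 69 − (-7/2)·10 = 104.

104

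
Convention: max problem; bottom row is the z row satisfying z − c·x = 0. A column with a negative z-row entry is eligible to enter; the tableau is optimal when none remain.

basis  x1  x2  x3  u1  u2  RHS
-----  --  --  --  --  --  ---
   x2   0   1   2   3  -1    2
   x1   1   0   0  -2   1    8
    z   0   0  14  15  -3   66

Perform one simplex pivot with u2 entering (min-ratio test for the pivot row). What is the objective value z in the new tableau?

Ratio test on column u2 — row 1: entry -1 ≤ 0; row 2: 8/1 = 8. Minimum is 8 at row 2 (x1 leaves); pivot element 1.
Pivot on row 2; the z-row RHS becomes 66 − (-3)·8 = 90.

90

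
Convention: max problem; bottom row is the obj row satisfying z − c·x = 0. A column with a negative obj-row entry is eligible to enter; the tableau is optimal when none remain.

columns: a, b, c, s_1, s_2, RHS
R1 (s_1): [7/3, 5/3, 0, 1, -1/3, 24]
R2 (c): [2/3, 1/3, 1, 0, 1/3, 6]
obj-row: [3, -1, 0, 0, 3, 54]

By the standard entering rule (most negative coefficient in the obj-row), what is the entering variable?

Negative obj-row entries: b: -1.
The most negative is -1 in column b, so b enters.

b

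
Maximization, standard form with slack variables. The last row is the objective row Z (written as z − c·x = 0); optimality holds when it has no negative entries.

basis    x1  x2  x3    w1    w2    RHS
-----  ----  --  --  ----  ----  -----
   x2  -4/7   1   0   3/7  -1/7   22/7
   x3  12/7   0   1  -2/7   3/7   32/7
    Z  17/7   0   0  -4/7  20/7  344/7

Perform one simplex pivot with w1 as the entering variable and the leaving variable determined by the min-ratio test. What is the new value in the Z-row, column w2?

8/3

Ratio test on column w1 — row 1: (22/7)/(3/7) = 22/3; row 2: entry -2/7 ≤ 0. Minimum is 22/3 at row 1 (x2 leaves); pivot element 3/7.
Divide row 1 by 3/7; eliminate column w1 from the other rows.
Z-row update in column w2: 20/7 − (-4/7)·(-1/3) = 8/3.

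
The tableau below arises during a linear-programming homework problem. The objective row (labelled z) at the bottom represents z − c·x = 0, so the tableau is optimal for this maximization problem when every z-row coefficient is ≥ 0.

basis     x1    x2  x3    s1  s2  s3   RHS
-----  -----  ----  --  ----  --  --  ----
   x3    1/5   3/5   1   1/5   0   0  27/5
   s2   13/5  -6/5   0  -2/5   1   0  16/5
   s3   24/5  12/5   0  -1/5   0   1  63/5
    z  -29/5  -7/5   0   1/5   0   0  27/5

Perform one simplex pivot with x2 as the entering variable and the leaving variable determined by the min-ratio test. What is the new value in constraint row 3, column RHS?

21/4

Ratio test on column x2 — row 1: (27/5)/(3/5) = 9; row 2: entry -6/5 ≤ 0; row 3: (63/5)/(12/5) = 21/4. Minimum is 21/4 at row 3 (s3 leaves); pivot element 12/5.
Divide row 3 by 12/5; eliminate column x2 from the other rows.
In the new row 3, the RHS entry is the old entry divided by the pivot: (63/5)/(12/5) = 21/4.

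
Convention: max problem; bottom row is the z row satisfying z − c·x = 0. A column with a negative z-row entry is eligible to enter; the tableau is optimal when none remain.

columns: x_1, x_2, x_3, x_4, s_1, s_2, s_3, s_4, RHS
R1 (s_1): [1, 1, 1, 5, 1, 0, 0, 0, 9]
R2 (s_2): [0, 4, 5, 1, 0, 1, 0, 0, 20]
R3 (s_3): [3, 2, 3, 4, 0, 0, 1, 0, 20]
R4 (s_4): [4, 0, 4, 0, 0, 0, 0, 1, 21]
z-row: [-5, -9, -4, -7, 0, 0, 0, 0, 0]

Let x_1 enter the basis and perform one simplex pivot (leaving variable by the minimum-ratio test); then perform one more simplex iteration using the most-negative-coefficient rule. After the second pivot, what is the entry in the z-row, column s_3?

9/2

Ratio test on column x_1 — row 1: 9/1 = 9; row 2: entry 0 ≤ 0; row 3: 20/3 = 20/3; row 4: 21/4 = 21/4. Minimum is 21/4 at row 4 (s_4 leaves); pivot element 4.
Divide row 4 by 4; eliminate column x_1 from the other rows.
Second iteration: most negative z-row entry is -9 in column x_2, so x_2 enters.
Ratio test on column x_2 — row 1: (15/4)/1 = 15/4; row 2: 20/4 = 5; row 3: (17/4)/2 = 17/8; row 4: entry 0 ≤ 0. Minimum is 17/8 at row 3 (s_3 leaves); pivot element 2.
Divide row 3 by 2; eliminate column x_2 from the other rows.
After both pivots, the entry at the z-row, column s_3 is 9/2.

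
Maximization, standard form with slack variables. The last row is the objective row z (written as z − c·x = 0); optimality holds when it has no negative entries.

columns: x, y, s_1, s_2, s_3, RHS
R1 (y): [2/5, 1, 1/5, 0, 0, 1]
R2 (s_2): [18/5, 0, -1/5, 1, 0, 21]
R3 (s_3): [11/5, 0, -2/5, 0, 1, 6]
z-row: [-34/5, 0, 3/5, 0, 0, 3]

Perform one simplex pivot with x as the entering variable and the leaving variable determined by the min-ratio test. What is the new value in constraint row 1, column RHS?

Ratio test on column x — row 1: 1/(2/5) = 5/2; row 2: 21/(18/5) = 35/6; row 3: 6/(11/5) = 30/11. Minimum is 5/2 at row 1 (y leaves); pivot element 2/5.
Divide row 1 by 2/5; eliminate column x from the other rows.
In the new row 1, the RHS entry is the old entry divided by the pivot: 1/(2/5) = 5/2.

5/2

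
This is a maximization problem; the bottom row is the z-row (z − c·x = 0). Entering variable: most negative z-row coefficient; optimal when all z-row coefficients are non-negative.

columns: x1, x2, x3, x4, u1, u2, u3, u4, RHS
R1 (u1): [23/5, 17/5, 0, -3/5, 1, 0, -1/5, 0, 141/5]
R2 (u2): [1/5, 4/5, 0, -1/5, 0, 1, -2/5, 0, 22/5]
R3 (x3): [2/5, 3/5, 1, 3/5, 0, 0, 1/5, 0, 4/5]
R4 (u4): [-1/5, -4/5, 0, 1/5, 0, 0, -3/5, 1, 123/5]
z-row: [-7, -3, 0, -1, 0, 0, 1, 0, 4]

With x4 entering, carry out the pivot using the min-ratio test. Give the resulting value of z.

16/3

Ratio test on column x4 — row 1: entry -3/5 ≤ 0; row 2: entry -1/5 ≤ 0; row 3: (4/5)/(3/5) = 4/3; row 4: (123/5)/(1/5) = 123. Minimum is 4/3 at row 3 (x3 leaves); pivot element 3/5.
Pivot on row 3; the z-row RHS becomes 4 − (-1)·(4/3) = 16/3.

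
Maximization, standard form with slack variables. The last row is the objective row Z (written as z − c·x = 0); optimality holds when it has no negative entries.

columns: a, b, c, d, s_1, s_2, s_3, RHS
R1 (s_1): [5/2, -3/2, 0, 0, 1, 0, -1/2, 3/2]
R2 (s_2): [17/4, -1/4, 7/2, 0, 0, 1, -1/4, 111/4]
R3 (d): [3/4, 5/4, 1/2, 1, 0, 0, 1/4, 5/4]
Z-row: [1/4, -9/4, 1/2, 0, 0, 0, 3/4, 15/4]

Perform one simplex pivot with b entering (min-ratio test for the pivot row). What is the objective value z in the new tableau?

Ratio test on column b — row 1: entry -3/2 ≤ 0; row 2: entry -1/4 ≤ 0; row 3: (5/4)/(5/4) = 1. Minimum is 1 at row 3 (d leaves); pivot element 5/4.
Pivot on row 3; the Z-row RHS becomes 15/4 − (-9/4)·1 = 6.

6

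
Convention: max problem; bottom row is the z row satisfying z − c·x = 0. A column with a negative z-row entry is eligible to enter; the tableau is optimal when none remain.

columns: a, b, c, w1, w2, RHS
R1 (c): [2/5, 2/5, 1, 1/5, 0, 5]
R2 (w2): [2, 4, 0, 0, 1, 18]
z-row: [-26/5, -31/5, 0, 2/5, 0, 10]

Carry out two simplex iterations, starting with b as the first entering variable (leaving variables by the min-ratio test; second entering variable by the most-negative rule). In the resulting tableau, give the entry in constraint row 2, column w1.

0

Ratio test on column b — row 1: 5/(2/5) = 25/2; row 2: 18/4 = 9/2. Minimum is 9/2 at row 2 (w2 leaves); pivot element 4.
Divide row 2 by 4; eliminate column b from the other rows.
Second iteration: most negative z-row entry is -21/10 in column a, so a enters.
Ratio test on column a — row 1: (16/5)/(1/5) = 16; row 2: (9/2)/(1/2) = 9. Minimum is 9 at row 2 (b leaves); pivot element 1/2.
Divide row 2 by 1/2; eliminate column a from the other rows.
After both pivots, the entry at constraint row 2, column w1 is 0.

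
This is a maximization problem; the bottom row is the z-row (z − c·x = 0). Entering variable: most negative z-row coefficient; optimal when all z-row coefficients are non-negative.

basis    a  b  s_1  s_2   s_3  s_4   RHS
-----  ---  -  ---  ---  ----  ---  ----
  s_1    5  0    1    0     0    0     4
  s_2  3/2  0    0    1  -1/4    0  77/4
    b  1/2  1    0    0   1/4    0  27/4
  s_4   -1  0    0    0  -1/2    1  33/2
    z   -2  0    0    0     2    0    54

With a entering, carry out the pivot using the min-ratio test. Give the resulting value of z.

Ratio test on column a — row 1: 4/5 = 4/5; row 2: (77/4)/(3/2) = 77/6; row 3: (27/4)/(1/2) = 27/2; row 4: entry -1 ≤ 0. Minimum is 4/5 at row 1 (s_1 leaves); pivot element 5.
Pivot on row 1; the z-row RHS becomes 54 − (-2)·(4/5) = 278/5.

278/5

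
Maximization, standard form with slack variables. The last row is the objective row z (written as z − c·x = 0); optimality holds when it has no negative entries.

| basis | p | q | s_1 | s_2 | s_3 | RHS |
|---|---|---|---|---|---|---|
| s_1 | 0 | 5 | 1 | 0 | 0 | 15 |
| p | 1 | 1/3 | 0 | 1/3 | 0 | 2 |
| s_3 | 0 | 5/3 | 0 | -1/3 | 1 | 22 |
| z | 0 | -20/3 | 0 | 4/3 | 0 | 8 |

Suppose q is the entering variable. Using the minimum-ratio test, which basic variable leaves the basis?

Column q entries and ratios — s_1: 15/5 = 3; p: 2/(1/3) = 6; s_3: 22/(5/3) = 66/5.
Smallest ratio is 3 in the row of s_1, so s_1 leaves.

s_1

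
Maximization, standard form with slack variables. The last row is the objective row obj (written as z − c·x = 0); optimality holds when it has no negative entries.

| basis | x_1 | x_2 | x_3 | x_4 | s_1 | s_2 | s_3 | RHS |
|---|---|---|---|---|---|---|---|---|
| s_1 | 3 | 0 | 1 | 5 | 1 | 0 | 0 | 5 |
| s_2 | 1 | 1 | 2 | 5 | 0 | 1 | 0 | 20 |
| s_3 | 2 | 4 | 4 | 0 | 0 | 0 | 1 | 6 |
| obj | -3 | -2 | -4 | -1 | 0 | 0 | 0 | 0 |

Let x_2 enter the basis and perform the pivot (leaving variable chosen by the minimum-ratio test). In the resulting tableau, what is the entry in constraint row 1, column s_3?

0

Ratio test on column x_2 — row 1: entry 0 ≤ 0; row 2: 20/1 = 20; row 3: 6/4 = 3/2. Minimum is 3/2 at row 3 (s_3 leaves); pivot element 4.
Divide row 3 by 4; eliminate column x_2 from the other rows.
Row 1 update in column s_3: 0 − 0·(1/4) = 0.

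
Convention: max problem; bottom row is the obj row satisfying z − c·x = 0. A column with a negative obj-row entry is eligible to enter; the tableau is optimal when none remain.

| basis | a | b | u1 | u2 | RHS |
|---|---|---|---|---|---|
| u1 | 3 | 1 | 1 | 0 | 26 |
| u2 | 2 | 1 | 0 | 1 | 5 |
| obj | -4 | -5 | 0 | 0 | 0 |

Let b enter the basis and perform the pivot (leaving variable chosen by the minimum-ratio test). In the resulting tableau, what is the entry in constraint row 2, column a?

Ratio test on column b — row 1: 26/1 = 26; row 2: 5/1 = 5. Minimum is 5 at row 2 (u2 leaves); pivot element 1.
Divide row 2 by 1; eliminate column b from the other rows.
In the new row 2, the a entry is the old entry divided by the pivot: 2/1 = 2.

2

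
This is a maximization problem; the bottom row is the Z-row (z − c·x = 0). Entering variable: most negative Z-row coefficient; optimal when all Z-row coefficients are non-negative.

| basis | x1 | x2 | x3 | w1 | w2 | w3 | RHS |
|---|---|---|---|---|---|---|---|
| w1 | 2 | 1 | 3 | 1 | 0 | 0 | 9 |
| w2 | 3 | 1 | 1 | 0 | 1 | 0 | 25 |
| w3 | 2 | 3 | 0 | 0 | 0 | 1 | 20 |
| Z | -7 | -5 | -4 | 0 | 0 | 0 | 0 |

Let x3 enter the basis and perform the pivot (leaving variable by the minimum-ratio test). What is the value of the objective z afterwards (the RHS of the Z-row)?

12

Ratio test on column x3 — row 1: 9/3 = 3; row 2: 25/1 = 25; row 3: entry 0 ≤ 0. Minimum is 3 at row 1 (w1 leaves); pivot element 3.
Pivot on row 1; the Z-row RHS becomes 0 − (-4)·3 = 12.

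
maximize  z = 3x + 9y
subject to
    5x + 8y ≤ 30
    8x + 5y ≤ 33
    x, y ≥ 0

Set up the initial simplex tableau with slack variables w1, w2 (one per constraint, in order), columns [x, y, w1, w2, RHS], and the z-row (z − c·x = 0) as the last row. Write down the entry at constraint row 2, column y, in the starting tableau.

5

Constraint 2 has coefficient 5 on y.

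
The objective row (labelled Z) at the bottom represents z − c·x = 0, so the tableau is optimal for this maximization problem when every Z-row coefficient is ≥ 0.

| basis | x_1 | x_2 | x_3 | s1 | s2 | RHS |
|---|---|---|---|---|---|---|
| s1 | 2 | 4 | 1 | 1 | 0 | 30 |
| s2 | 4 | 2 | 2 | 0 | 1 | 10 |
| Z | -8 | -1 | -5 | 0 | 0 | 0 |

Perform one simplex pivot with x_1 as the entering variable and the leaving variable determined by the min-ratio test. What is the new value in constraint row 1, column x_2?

3

Ratio test on column x_1 — row 1: 30/2 = 15; row 2: 10/4 = 5/2. Minimum is 5/2 at row 2 (s2 leaves); pivot element 4.
Divide row 2 by 4; eliminate column x_1 from the other rows.
Row 1 update in column x_2: 4 − 2·(1/2) = 3.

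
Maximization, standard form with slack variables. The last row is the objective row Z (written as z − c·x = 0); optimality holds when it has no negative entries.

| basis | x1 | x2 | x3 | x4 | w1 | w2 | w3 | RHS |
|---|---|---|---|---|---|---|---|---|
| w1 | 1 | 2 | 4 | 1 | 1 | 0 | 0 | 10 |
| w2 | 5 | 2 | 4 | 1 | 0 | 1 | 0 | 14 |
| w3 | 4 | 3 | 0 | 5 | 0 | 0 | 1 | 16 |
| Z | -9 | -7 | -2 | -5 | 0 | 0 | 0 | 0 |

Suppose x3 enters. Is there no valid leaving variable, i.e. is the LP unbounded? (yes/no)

Column x3 has positive entries in row(s) 1, 2, so the ratio test bounds it — not unbounded.

no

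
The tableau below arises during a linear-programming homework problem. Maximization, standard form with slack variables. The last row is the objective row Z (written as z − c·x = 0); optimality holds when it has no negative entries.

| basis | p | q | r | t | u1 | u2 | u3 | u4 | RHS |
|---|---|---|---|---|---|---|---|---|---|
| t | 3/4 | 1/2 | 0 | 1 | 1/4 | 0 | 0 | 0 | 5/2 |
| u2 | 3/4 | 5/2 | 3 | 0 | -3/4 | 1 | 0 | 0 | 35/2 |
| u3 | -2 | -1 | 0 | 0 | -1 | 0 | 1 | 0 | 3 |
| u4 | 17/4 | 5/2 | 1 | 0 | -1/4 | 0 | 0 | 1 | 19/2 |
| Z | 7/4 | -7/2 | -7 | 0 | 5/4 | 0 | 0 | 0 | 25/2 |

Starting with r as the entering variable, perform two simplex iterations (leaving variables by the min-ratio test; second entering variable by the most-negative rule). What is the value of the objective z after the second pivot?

Ratio test on column r — row 1: entry 0 ≤ 0; row 2: (35/2)/3 = 35/6; row 3: entry 0 ≤ 0; row 4: (19/2)/1 = 19/2. Minimum is 35/6 at row 2 (u2 leaves); pivot element 3.
Pivot on row 2; the Z-row RHS becomes 25/2 − (-7)·(35/6) = 160/3.
Next entering variable (most negative Z-row entry -1/2): u1.
Ratio test on column u1 — row 1: (5/2)/(1/4) = 10; row 2: entry -1/4 ≤ 0; row 3: entry -1 ≤ 0; row 4: entry 0 ≤ 0. Minimum is 10 at row 1 (t leaves); pivot element 1/4.
After the second pivot the Z-row RHS is 160/3 − (-1/2)·10 = 175/3.

175/3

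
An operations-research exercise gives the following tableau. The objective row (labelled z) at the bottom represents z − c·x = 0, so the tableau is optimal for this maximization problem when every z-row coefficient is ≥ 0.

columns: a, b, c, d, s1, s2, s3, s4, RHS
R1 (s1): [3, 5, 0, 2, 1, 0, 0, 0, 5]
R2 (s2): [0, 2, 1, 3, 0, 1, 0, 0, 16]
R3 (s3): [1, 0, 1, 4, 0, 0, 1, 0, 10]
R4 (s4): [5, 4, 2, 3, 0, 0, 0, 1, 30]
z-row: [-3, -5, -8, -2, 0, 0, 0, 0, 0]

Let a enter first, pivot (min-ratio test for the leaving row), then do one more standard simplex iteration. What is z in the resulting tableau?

Ratio test on column a — row 1: 5/3 = 5/3; row 2: entry 0 ≤ 0; row 3: 10/1 = 10; row 4: 30/5 = 6. Minimum is 5/3 at row 1 (s1 leaves); pivot element 3.
Pivot on row 1; the z-row RHS becomes 0 − (-3)·(5/3) = 5.
Next entering variable (most negative z-row entry -8): c.
Ratio test on column c — row 1: entry 0 ≤ 0; row 2: 16/1 = 16; row 3: (25/3)/1 = 25/3; row 4: (65/3)/2 = 65/6. Minimum is 25/3 at row 3 (s3 leaves); pivot element 1.
After the second pivot the z-row RHS is 5 − (-8)·(25/3) = 215/3.

215/3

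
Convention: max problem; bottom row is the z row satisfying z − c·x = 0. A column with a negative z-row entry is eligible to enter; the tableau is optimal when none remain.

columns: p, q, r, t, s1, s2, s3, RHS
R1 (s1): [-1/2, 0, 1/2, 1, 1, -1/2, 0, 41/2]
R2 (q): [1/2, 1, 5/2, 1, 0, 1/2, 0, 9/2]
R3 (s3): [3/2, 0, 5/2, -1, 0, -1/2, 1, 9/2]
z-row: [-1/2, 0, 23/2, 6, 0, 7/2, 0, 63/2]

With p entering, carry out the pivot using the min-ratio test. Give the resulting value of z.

33

Ratio test on column p — row 1: entry -1/2 ≤ 0; row 2: (9/2)/(1/2) = 9; row 3: (9/2)/(3/2) = 3. Minimum is 3 at row 3 (s3 leaves); pivot element 3/2.
Pivot on row 3; the z-row RHS becomes 63/2 − (-1/2)·3 = 33.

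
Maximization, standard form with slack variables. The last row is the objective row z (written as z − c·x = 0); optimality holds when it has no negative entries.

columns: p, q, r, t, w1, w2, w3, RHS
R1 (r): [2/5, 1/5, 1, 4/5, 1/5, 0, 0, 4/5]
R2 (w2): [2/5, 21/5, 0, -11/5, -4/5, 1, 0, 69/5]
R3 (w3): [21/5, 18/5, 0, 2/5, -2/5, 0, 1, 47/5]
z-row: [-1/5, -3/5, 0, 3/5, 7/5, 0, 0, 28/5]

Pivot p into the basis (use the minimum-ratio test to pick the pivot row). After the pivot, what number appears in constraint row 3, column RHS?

1

Ratio test on column p — row 1: (4/5)/(2/5) = 2; row 2: (69/5)/(2/5) = 69/2; row 3: (47/5)/(21/5) = 47/21. Minimum is 2 at row 1 (r leaves); pivot element 2/5.
Divide row 1 by 2/5; eliminate column p from the other rows.
Row 3 update in column RHS: 47/5 − (21/5)·2 = 1.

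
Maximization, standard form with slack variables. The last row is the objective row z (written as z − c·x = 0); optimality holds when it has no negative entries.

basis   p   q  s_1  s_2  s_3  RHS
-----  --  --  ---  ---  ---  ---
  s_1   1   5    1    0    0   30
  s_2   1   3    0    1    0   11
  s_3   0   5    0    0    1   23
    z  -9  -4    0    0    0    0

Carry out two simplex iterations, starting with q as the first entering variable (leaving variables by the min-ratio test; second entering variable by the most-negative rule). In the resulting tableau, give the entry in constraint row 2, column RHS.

11

Ratio test on column q — row 1: 30/5 = 6; row 2: 11/3 = 11/3; row 3: 23/5 = 23/5. Minimum is 11/3 at row 2 (s_2 leaves); pivot element 3.
Divide row 2 by 3; eliminate column q from the other rows.
Second iteration: most negative z-row entry is -23/3 in column p, so p enters.
Ratio test on column p — row 1: entry -2/3 ≤ 0; row 2: (11/3)/(1/3) = 11; row 3: entry -5/3 ≤ 0. Minimum is 11 at row 2 (q leaves); pivot element 1/3.
Divide row 2 by 1/3; eliminate column p from the other rows.
After both pivots, the entry at constraint row 2, column RHS is 11.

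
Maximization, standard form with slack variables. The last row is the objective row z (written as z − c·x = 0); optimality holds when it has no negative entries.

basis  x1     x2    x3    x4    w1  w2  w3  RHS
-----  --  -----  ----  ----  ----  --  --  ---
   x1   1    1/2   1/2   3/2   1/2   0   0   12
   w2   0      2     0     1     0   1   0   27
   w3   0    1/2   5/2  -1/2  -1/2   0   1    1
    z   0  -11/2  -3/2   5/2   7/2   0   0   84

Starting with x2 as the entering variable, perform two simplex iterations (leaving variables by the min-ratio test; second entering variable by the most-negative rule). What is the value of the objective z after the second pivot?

Ratio test on column x2 — row 1: 12/(1/2) = 24; row 2: 27/2 = 27/2; row 3: 1/(1/2) = 2. Minimum is 2 at row 3 (w3 leaves); pivot element 1/2.
Pivot on row 3; the z-row RHS becomes 84 − (-11/2)·2 = 95.
Next entering variable (most negative z-row entry -3): x4.
Ratio test on column x4 — row 1: 11/2 = 11/2; row 2: 23/3 = 23/3; row 3: entry -1 ≤ 0. Minimum is 11/2 at row 1 (x1 leaves); pivot element 2.
After the second pivot the z-row RHS is 95 − (-3)·(11/2) = 223/2.

223/2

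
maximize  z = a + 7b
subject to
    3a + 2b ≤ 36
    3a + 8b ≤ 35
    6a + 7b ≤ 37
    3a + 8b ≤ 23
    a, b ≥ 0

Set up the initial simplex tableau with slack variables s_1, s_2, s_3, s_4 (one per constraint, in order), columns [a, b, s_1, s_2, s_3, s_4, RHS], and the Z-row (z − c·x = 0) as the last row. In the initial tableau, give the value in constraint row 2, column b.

8

Constraint 2 has coefficient 8 on b.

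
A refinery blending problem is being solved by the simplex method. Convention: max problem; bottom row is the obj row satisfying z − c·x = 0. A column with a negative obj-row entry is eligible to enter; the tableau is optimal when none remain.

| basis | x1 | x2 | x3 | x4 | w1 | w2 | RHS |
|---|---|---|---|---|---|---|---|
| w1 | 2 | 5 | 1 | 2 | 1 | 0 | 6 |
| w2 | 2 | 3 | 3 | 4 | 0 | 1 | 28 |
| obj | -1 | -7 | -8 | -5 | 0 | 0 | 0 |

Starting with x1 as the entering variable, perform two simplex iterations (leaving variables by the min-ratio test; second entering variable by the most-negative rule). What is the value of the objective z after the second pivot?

48

Ratio test on column x1 — row 1: 6/2 = 3; row 2: 28/2 = 14. Minimum is 3 at row 1 (w1 leaves); pivot element 2.
Pivot on row 1; the obj-row RHS becomes 0 − (-1)·3 = 3.
Next entering variable (most negative obj-row entry -15/2): x3.
Ratio test on column x3 — row 1: 3/(1/2) = 6; row 2: 22/2 = 11. Minimum is 6 at row 1 (x1 leaves); pivot element 1/2.
After the second pivot the obj-row RHS is 3 − (-15/2)·6 = 48.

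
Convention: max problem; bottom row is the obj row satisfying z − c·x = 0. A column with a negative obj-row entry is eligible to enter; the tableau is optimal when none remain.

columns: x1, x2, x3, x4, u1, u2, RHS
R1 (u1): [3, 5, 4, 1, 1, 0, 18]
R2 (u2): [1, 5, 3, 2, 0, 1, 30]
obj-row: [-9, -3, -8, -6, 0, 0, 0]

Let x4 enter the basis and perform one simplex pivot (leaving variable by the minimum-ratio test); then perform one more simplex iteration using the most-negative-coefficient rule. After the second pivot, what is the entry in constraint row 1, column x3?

1

Ratio test on column x4 — row 1: 18/1 = 18; row 2: 30/2 = 15. Minimum is 15 at row 2 (u2 leaves); pivot element 2.
Divide row 2 by 2; eliminate column x4 from the other rows.
Second iteration: most negative obj-row entry is -6 in column x1, so x1 enters.
Ratio test on column x1 — row 1: 3/(5/2) = 6/5; row 2: 15/(1/2) = 30. Minimum is 6/5 at row 1 (u1 leaves); pivot element 5/2.
Divide row 1 by 5/2; eliminate column x1 from the other rows.
After both pivots, the entry at constraint row 1, column x3 is 1.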